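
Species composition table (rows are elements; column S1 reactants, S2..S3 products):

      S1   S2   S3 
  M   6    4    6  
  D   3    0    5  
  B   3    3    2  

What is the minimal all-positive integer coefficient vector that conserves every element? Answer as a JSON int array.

M: 5·6 = 30 | 3·4+3·6 = 30
D: 5·3 = 15 | 3·0+3·5 = 15
B: 5·3 = 15 | 3·3+3·2 = 15
gcd(5,3,3) = 1

Coefficients: [5, 3, 3]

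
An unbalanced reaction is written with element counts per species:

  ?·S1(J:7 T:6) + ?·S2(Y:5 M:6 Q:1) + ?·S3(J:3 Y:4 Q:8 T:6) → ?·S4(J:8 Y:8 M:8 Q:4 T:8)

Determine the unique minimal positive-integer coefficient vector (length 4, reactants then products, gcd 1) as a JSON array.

J: 3·7+4·0+1·3 = 24 | 3·8 = 24
Y: 3·0+4·5+1·4 = 24 | 3·8 = 24
M: 3·0+4·6+1·0 = 24 | 3·8 = 24
Q: 3·0+4·1+1·8 = 12 | 3·4 = 12
T: 3·6+4·0+1·6 = 24 | 3·8 = 24
gcd(3,4,1,3) = 1

Coefficients: [3, 4, 1, 3]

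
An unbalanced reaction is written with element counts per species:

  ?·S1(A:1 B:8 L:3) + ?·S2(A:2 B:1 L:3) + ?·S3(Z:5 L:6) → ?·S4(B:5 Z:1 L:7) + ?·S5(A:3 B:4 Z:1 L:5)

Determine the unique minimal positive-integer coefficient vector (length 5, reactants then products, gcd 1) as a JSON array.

Coefficients: [2, 5, 1, 1, 4]

A: 2·1+5·2+1·0 = 12 | 1·0+4·3 = 12
B: 2·8+5·1+1·0 = 21 | 1·5+4·4 = 21
Z: 2·0+5·0+1·5 = 5 | 1·1+4·1 = 5
L: 2·3+5·3+1·6 = 27 | 1·7+4·5 = 27
gcd(2,5,1,1,4) = 1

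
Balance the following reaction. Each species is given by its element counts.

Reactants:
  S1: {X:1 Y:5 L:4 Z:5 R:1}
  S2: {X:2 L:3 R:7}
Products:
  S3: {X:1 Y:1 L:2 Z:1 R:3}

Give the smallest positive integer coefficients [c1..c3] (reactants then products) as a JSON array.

Coefficients: [1, 2, 5]

X: 1·1+2·2 = 5 | 5·1 = 5
Y: 1·5+2·0 = 5 | 5·1 = 5
L: 1·4+2·3 = 10 | 5·2 = 10
Z: 1·5+2·0 = 5 | 5·1 = 5
R: 1·1+2·7 = 15 | 5·3 = 15
gcd(1,2,5) = 1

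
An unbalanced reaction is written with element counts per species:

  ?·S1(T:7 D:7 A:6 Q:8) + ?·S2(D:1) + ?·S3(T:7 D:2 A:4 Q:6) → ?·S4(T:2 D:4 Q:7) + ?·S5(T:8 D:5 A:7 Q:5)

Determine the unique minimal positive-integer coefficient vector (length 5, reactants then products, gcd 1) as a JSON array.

T: 5·7+5·0+3·7 = 56 | 4·2+6·8 = 56
D: 5·7+5·1+3·2 = 46 | 4·4+6·5 = 46
A: 5·6+5·0+3·4 = 42 | 4·0+6·7 = 42
Q: 5·8+5·0+3·6 = 58 | 4·7+6·5 = 58
gcd(5,5,3,4,6) = 1

Coefficients: [5, 5, 3, 4, 6]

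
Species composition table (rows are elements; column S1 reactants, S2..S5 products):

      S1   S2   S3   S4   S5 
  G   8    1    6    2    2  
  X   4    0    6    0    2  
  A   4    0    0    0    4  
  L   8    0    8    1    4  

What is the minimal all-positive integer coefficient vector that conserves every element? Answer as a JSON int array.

Coefficients: [3, 4, 1, 4, 3]

G: 3·8 = 24 | 4·1+1·6+4·2+3·2 = 24
X: 3·4 = 12 | 4·0+1·6+4·0+3·2 = 12
A: 3·4 = 12 | 4·0+1·0+4·0+3·4 = 12
L: 3·8 = 24 | 4·0+1·8+4·1+3·4 = 24
gcd(3,4,1,4,3) = 1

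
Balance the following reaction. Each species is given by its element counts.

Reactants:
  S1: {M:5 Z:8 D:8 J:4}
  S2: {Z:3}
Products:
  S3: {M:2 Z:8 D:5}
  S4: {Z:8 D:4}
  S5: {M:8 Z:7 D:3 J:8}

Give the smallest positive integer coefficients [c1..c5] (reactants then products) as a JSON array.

M: 2·5+5·0 = 10 | 1·2+2·0+1·8 = 10
Z: 2·8+5·3 = 31 | 1·8+2·8+1·7 = 31
D: 2·8+5·0 = 16 | 1·5+2·4+1·3 = 16
J: 2·4+5·0 = 8 | 1·0+2·0+1·8 = 8
gcd(2,5,1,2,1) = 1

Coefficients: [2, 5, 1, 2, 1]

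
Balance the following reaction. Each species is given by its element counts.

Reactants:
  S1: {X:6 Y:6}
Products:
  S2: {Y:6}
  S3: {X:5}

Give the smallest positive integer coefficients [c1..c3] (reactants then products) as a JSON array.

X: 5·6 = 30 | 5·0+6·5 = 30
Y: 5·6 = 30 | 5·6+6·0 = 30
gcd(5,5,6) = 1

Coefficients: [5, 5, 6]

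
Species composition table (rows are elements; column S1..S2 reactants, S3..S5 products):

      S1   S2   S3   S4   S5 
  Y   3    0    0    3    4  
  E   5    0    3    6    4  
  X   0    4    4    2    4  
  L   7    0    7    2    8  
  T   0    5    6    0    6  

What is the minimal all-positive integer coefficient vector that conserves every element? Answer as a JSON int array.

Coefficients: [6, 6, 2, 2, 3]

Y: 6·3+6·0 = 18 | 2·0+2·3+3·4 = 18
E: 6·5+6·0 = 30 | 2·3+2·6+3·4 = 30
X: 6·0+6·4 = 24 | 2·4+2·2+3·4 = 24
L: 6·7+6·0 = 42 | 2·7+2·2+3·8 = 42
T: 6·0+6·5 = 30 | 2·6+2·0+3·6 = 30
gcd(6,6,2,2,3) = 1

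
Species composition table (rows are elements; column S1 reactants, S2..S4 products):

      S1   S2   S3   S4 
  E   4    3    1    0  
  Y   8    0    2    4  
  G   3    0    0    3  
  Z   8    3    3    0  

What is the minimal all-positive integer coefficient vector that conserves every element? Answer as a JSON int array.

Coefficients: [3, 2, 6, 3]

E: 3·4 = 12 | 2·3+6·1+3·0 = 12
Y: 3·8 = 24 | 2·0+6·2+3·4 = 24
G: 3·3 = 9 | 2·0+6·0+3·3 = 9
Z: 3·8 = 24 | 2·3+6·3+3·0 = 24
gcd(3,2,6,3) = 1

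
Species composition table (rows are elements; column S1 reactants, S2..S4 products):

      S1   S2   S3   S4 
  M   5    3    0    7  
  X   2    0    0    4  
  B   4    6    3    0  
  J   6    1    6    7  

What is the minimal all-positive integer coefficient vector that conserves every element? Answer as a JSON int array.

M: 6·5 = 30 | 3·3+2·0+3·7 = 30
X: 6·2 = 12 | 3·0+2·0+3·4 = 12
B: 6·4 = 24 | 3·6+2·3+3·0 = 24
J: 6·6 = 36 | 3·1+2·6+3·7 = 36
gcd(6,3,2,3) = 1

Coefficients: [6, 3, 2, 3]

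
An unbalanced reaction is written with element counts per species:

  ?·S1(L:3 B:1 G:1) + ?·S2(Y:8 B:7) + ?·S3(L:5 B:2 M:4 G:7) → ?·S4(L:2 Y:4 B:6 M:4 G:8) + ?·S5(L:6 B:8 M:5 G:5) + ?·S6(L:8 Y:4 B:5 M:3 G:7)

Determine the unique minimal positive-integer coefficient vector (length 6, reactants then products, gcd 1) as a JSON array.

L: 6·3+3·0+6·5 = 48 | 1·2+1·6+5·8 = 48
Y: 6·0+3·8+6·0 = 24 | 1·4+1·0+5·4 = 24
B: 6·1+3·7+6·2 = 39 | 1·6+1·8+5·5 = 39
M: 6·0+3·0+6·4 = 24 | 1·4+1·5+5·3 = 24
G: 6·1+3·0+6·7 = 48 | 1·8+1·5+5·7 = 48
gcd(6,3,6,1,1,5) = 1

Coefficients: [6, 3, 6, 1, 1, 5]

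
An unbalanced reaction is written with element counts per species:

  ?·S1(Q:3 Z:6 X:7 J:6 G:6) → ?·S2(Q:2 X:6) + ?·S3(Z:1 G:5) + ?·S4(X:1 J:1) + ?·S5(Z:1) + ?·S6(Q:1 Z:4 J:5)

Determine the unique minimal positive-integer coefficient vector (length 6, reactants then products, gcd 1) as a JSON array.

Coefficients: [5, 5, 6, 5, 4, 5]

Q: 5·3 = 15 | 5·2+6·0+5·0+4·0+5·1 = 15
Z: 5·6 = 30 | 5·0+6·1+5·0+4·1+5·4 = 30
X: 5·7 = 35 | 5·6+6·0+5·1+4·0+5·0 = 35
J: 5·6 = 30 | 5·0+6·0+5·1+4·0+5·5 = 30
G: 5·6 = 30 | 5·0+6·5+5·0+4·0+5·0 = 30
gcd(5,5,6,5,4,5) = 1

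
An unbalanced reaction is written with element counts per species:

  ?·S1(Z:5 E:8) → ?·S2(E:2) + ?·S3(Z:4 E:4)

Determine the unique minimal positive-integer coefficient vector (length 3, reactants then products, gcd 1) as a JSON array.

Coefficients: [4, 6, 5]

Z: 4·5 = 20 | 6·0+5·4 = 20
E: 4·8 = 32 | 6·2+5·4 = 32
gcd(4,6,5) = 1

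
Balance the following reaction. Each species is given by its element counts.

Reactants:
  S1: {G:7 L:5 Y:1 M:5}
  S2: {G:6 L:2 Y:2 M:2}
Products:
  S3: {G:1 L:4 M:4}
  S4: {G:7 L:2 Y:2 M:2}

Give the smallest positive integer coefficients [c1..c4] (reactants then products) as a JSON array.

Coefficients: [2, 5, 2, 6]

G: 2·7+5·6 = 44 | 2·1+6·7 = 44
L: 2·5+5·2 = 20 | 2·4+6·2 = 20
Y: 2·1+5·2 = 12 | 2·0+6·2 = 12
M: 2·5+5·2 = 20 | 2·4+6·2 = 20
gcd(2,5,2,6) = 1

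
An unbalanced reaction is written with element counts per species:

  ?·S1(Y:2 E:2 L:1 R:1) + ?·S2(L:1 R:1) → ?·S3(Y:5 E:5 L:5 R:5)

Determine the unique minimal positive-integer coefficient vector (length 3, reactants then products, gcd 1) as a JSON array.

Coefficients: [5, 5, 2]

Y: 5·2+5·0 = 10 | 2·5 = 10
E: 5·2+5·0 = 10 | 2·5 = 10
L: 5·1+5·1 = 10 | 2·5 = 10
R: 5·1+5·1 = 10 | 2·5 = 10
gcd(5,5,2) = 1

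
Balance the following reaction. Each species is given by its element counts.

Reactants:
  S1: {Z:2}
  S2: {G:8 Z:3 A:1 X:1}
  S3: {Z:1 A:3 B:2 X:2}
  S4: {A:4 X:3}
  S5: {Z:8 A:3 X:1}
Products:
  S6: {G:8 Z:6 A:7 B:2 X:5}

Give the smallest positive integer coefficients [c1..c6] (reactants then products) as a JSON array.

G: 1·0+5·8+5·0+3·0+1·0 = 40 | 5·8 = 40
Z: 1·2+5·3+5·1+3·0+1·8 = 30 | 5·6 = 30
A: 1·0+5·1+5·3+3·4+1·3 = 35 | 5·7 = 35
B: 1·0+5·0+5·2+3·0+1·0 = 10 | 5·2 = 10
X: 1·0+5·1+5·2+3·3+1·1 = 25 | 5·5 = 25
gcd(1,5,5,3,1,5) = 1

Coefficients: [1, 5, 5, 3, 1, 5]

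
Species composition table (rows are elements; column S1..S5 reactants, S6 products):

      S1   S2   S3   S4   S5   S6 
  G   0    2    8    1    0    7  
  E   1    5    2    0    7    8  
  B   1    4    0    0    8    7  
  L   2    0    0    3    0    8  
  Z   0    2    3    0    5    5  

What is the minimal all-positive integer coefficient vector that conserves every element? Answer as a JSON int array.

G: 2·0+1·2+1·8+4·1+1·0 = 14 | 2·7 = 14
E: 2·1+1·5+1·2+4·0+1·7 = 16 | 2·8 = 16
B: 2·1+1·4+1·0+4·0+1·8 = 14 | 2·7 = 14
L: 2·2+1·0+1·0+4·3+1·0 = 16 | 2·8 = 16
Z: 2·0+1·2+1·3+4·0+1·5 = 10 | 2·5 = 10
gcd(2,1,1,4,1,2) = 1

Coefficients: [2, 1, 1, 4, 1, 2]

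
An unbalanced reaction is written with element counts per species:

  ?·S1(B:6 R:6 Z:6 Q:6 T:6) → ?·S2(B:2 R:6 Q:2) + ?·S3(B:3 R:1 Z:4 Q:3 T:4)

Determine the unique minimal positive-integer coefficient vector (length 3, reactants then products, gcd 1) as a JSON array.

Coefficients: [4, 3, 6]

B: 4·6 = 24 | 3·2+6·3 = 24
R: 4·6 = 24 | 3·6+6·1 = 24
Z: 4·6 = 24 | 3·0+6·4 = 24
Q: 4·6 = 24 | 3·2+6·3 = 24
T: 4·6 = 24 | 3·0+6·4 = 24
gcd(4,3,6) = 1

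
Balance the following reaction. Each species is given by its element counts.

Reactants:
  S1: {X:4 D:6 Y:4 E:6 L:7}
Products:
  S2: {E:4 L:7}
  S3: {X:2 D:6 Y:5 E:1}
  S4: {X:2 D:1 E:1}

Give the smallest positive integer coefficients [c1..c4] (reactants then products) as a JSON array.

X: 5·4 = 20 | 5·0+4·2+6·2 = 20
D: 5·6 = 30 | 5·0+4·6+6·1 = 30
Y: 5·4 = 20 | 5·0+4·5+6·0 = 20
E: 5·6 = 30 | 5·4+4·1+6·1 = 30
L: 5·7 = 35 | 5·7+4·0+6·0 = 35
gcd(5,5,4,6) = 1

Coefficients: [5, 5, 4, 6]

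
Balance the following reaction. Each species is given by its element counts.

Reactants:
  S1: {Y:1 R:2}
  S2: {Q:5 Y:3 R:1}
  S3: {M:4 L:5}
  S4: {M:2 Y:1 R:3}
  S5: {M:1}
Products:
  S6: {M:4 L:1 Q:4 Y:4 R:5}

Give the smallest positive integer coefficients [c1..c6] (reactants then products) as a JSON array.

Coefficients: [3, 4, 1, 5, 6, 5]

M: 3·0+4·0+1·4+5·2+6·1 = 20 | 5·4 = 20
L: 3·0+4·0+1·5+5·0+6·0 = 5 | 5·1 = 5
Q: 3·0+4·5+1·0+5·0+6·0 = 20 | 5·4 = 20
Y: 3·1+4·3+1·0+5·1+6·0 = 20 | 5·4 = 20
R: 3·2+4·1+1·0+5·3+6·0 = 25 | 5·5 = 25
gcd(3,4,1,5,6,5) = 1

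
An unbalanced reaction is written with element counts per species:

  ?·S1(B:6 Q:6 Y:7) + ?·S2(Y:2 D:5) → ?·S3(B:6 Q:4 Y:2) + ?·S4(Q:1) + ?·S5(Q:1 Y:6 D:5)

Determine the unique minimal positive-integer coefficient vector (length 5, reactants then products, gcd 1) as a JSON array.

Coefficients: [4, 5, 4, 3, 5]

B: 4·6+5·0 = 24 | 4·6+3·0+5·0 = 24
Q: 4·6+5·0 = 24 | 4·4+3·1+5·1 = 24
Y: 4·7+5·2 = 38 | 4·2+3·0+5·6 = 38
D: 4·0+5·5 = 25 | 4·0+3·0+5·5 = 25
gcd(4,5,4,3,5) = 1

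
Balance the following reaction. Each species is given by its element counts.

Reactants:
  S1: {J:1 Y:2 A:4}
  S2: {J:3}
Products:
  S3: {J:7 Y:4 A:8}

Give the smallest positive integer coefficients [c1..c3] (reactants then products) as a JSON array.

J: 6·1+5·3 = 21 | 3·7 = 21
Y: 6·2+5·0 = 12 | 3·4 = 12
A: 6·4+5·0 = 24 | 3·8 = 24
gcd(6,5,3) = 1

Coefficients: [6, 5, 3]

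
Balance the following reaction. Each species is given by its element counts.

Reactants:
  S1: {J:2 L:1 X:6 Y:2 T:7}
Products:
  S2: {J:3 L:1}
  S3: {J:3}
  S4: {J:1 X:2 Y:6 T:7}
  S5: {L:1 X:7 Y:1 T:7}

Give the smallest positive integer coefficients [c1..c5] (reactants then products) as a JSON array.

Coefficients: [5, 1, 2, 1, 4]

J: 5·2 = 10 | 1·3+2·3+1·1+4·0 = 10
L: 5·1 = 5 | 1·1+2·0+1·0+4·1 = 5
X: 5·6 = 30 | 1·0+2·0+1·2+4·7 = 30
Y: 5·2 = 10 | 1·0+2·0+1·6+4·1 = 10
T: 5·7 = 35 | 1·0+2·0+1·7+4·7 = 35
gcd(5,1,2,1,4) = 1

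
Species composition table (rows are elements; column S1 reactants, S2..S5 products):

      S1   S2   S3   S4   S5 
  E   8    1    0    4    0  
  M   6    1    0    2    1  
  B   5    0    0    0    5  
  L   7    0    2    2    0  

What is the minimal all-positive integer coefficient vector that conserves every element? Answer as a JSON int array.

Coefficients: [2, 4, 4, 3, 2]

E: 2·8 = 16 | 4·1+4·0+3·4+2·0 = 16
M: 2·6 = 12 | 4·1+4·0+3·2+2·1 = 12
B: 2·5 = 10 | 4·0+4·0+3·0+2·5 = 10
L: 2·7 = 14 | 4·0+4·2+3·2+2·0 = 14
gcd(2,4,4,3,2) = 1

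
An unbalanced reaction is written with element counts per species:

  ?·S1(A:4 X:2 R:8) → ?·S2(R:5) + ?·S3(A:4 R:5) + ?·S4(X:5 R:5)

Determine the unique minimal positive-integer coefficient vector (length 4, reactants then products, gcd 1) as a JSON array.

Coefficients: [5, 1, 5, 2]

A: 5·4 = 20 | 1·0+5·4+2·0 = 20
X: 5·2 = 10 | 1·0+5·0+2·5 = 10
R: 5·8 = 40 | 1·5+5·5+2·5 = 40
gcd(5,1,5,2) = 1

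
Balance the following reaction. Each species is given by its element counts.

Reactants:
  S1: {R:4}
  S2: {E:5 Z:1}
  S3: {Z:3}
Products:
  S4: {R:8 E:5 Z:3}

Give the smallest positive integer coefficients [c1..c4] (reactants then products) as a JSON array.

R: 6·4+3·0+2·0 = 24 | 3·8 = 24
E: 6·0+3·5+2·0 = 15 | 3·5 = 15
Z: 6·0+3·1+2·3 = 9 | 3·3 = 9
gcd(6,3,2,3) = 1

Coefficients: [6, 3, 2, 3]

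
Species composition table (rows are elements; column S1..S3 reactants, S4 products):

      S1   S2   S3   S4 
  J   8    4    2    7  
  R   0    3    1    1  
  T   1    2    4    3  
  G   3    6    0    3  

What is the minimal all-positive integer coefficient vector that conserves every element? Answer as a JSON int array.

J: 4·8+1·4+3·2 = 42 | 6·7 = 42
R: 4·0+1·3+3·1 = 6 | 6·1 = 6
T: 4·1+1·2+3·4 = 18 | 6·3 = 18
G: 4·3+1·6+3·0 = 18 | 6·3 = 18
gcd(4,1,3,6) = 1

Coefficients: [4, 1, 3, 6]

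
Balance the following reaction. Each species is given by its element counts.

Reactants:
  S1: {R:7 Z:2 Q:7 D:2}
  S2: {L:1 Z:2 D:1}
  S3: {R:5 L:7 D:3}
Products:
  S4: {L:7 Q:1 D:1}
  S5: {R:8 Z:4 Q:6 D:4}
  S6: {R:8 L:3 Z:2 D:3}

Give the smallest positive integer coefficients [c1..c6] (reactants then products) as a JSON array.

R: 2·7+3·0+2·5 = 24 | 2·0+2·8+1·8 = 24
L: 2·0+3·1+2·7 = 17 | 2·7+2·0+1·3 = 17
Z: 2·2+3·2+2·0 = 10 | 2·0+2·4+1·2 = 10
Q: 2·7+3·0+2·0 = 14 | 2·1+2·6+1·0 = 14
D: 2·2+3·1+2·3 = 13 | 2·1+2·4+1·3 = 13
gcd(2,3,2,2,2,1) = 1

Coefficients: [2, 3, 2, 2, 2, 1]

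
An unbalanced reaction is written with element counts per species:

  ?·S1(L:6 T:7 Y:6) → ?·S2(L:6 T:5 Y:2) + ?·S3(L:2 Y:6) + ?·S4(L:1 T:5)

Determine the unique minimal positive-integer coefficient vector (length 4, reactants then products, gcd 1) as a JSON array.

L: 5·6 = 30 | 3·6+4·2+4·1 = 30
T: 5·7 = 35 | 3·5+4·0+4·5 = 35
Y: 5·6 = 30 | 3·2+4·6+4·0 = 30
gcd(5,3,4,4) = 1

Coefficients: [5, 3, 4, 4]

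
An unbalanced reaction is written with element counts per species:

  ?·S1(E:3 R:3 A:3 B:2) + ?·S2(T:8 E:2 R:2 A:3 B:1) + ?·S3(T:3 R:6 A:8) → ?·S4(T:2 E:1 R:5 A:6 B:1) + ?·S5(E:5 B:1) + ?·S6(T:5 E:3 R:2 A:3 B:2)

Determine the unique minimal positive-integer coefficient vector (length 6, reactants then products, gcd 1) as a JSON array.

T: 4·0+1·8+3·3 = 17 | 6·2+1·0+1·5 = 17
E: 4·3+1·2+3·0 = 14 | 6·1+1·5+1·3 = 14
R: 4·3+1·2+3·6 = 32 | 6·5+1·0+1·2 = 32
A: 4·3+1·3+3·8 = 39 | 6·6+1·0+1·3 = 39
B: 4·2+1·1+3·0 = 9 | 6·1+1·1+1·2 = 9
gcd(4,1,3,6,1,1) = 1

Coefficients: [4, 1, 3, 6, 1, 1]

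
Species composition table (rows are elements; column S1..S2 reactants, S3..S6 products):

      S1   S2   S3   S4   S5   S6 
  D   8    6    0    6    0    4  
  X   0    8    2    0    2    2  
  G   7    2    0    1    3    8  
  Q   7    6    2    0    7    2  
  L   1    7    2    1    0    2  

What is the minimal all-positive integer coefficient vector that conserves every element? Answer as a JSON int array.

Coefficients: [2, 2, 5, 4, 2, 1]

D: 2·8+2·6 = 28 | 5·0+4·6+2·0+1·4 = 28
X: 2·0+2·8 = 16 | 5·2+4·0+2·2+1·2 = 16
G: 2·7+2·2 = 18 | 5·0+4·1+2·3+1·8 = 18
Q: 2·7+2·6 = 26 | 5·2+4·0+2·7+1·2 = 26
L: 2·1+2·7 = 16 | 5·2+4·1+2·0+1·2 = 16
gcd(2,2,5,4,2,1) = 1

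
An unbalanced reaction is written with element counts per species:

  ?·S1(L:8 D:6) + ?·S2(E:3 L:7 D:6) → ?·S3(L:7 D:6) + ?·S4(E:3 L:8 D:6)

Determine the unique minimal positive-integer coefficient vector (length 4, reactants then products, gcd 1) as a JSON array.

E: 1·0+1·3 = 3 | 1·0+1·3 = 3
L: 1·8+1·7 = 15 | 1·7+1·8 = 15
D: 1·6+1·6 = 12 | 1·6+1·6 = 12
gcd(1,1,1,1) = 1

Coefficients: [1, 1, 1, 1]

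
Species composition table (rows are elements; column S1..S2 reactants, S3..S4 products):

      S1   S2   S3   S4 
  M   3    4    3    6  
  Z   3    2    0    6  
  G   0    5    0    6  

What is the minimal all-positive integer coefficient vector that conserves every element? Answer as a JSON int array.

Coefficients: [6, 6, 4, 5]

M: 6·3+6·4 = 42 | 4·3+5·6 = 42
Z: 6·3+6·2 = 30 | 4·0+5·6 = 30
G: 6·0+6·5 = 30 | 4·0+5·6 = 30
gcd(6,6,4,5) = 1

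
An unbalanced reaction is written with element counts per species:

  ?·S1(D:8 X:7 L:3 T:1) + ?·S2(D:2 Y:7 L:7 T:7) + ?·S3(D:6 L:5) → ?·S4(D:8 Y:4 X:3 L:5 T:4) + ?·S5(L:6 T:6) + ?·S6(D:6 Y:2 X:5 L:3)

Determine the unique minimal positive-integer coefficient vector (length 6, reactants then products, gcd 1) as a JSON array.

D: 6·8+4·2+2·6 = 68 | 4·8+3·0+6·6 = 68
Y: 6·0+4·7+2·0 = 28 | 4·4+3·0+6·2 = 28
X: 6·7+4·0+2·0 = 42 | 4·3+3·0+6·5 = 42
L: 6·3+4·7+2·5 = 56 | 4·5+3·6+6·3 = 56
T: 6·1+4·7+2·0 = 34 | 4·4+3·6+6·0 = 34
gcd(6,4,2,4,3,6) = 1

Coefficients: [6, 4, 2, 4, 3, 6]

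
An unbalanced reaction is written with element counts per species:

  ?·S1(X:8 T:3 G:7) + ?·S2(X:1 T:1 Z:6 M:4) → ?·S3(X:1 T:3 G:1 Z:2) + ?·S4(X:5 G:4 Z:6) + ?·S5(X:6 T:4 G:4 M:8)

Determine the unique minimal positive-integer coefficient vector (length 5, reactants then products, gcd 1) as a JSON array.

X: 5·8+6·1 = 46 | 3·1+5·5+3·6 = 46
T: 5·3+6·1 = 21 | 3·3+5·0+3·4 = 21
G: 5·7+6·0 = 35 | 3·1+5·4+3·4 = 35
Z: 5·0+6·6 = 36 | 3·2+5·6+3·0 = 36
M: 5·0+6·4 = 24 | 3·0+5·0+3·8 = 24
gcd(5,6,3,5,3) = 1

Coefficients: [5, 6, 3, 5, 3]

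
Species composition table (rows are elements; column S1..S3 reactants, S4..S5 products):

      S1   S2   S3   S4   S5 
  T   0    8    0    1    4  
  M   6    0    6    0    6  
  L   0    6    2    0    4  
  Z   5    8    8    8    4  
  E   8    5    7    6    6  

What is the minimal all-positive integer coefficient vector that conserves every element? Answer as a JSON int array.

Coefficients: [4, 3, 1, 4, 5]

T: 4·0+3·8+1·0 = 24 | 4·1+5·4 = 24
M: 4·6+3·0+1·6 = 30 | 4·0+5·6 = 30
L: 4·0+3·6+1·2 = 20 | 4·0+5·4 = 20
Z: 4·5+3·8+1·8 = 52 | 4·8+5·4 = 52
E: 4·8+3·5+1·7 = 54 | 4·6+5·6 = 54
gcd(4,3,1,4,5) = 1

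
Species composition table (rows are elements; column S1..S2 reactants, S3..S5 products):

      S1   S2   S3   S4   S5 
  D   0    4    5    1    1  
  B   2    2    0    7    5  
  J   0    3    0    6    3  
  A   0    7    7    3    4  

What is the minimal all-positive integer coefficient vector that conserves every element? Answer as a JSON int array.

D: 3·0+3·4 = 12 | 2·5+1·1+1·1 = 12
B: 3·2+3·2 = 12 | 2·0+1·7+1·5 = 12
J: 3·0+3·3 = 9 | 2·0+1·6+1·3 = 9
A: 3·0+3·7 = 21 | 2·7+1·3+1·4 = 21
gcd(3,3,2,1,1) = 1

Coefficients: [3, 3, 2, 1, 1]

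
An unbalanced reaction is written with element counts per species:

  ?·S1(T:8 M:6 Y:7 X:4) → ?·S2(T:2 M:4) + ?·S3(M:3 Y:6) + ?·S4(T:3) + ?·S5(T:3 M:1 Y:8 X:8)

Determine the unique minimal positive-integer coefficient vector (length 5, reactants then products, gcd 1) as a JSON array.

Coefficients: [2, 2, 1, 3, 1]

T: 2·8 = 16 | 2·2+1·0+3·3+1·3 = 16
M: 2·6 = 12 | 2·4+1·3+3·0+1·1 = 12
Y: 2·7 = 14 | 2·0+1·6+3·0+1·8 = 14
X: 2·4 = 8 | 2·0+1·0+3·0+1·8 = 8
gcd(2,2,1,3,1) = 1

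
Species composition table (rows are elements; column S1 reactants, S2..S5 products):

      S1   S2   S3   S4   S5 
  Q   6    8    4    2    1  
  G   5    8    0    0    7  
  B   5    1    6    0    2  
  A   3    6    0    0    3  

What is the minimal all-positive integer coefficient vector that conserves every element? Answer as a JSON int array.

Q: 6·6 = 36 | 2·8+4·4+1·2+2·1 = 36
G: 6·5 = 30 | 2·8+4·0+1·0+2·7 = 30
B: 6·5 = 30 | 2·1+4·6+1·0+2·2 = 30
A: 6·3 = 18 | 2·6+4·0+1·0+2·3 = 18
gcd(6,2,4,1,2) = 1

Coefficients: [6, 2, 4, 1, 2]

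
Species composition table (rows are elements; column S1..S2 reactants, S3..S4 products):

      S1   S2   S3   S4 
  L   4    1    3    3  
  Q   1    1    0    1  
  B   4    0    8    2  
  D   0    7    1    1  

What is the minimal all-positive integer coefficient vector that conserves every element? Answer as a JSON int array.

L: 5·4+1·1 = 21 | 1·3+6·3 = 21
Q: 5·1+1·1 = 6 | 1·0+6·1 = 6
B: 5·4+1·0 = 20 | 1·8+6·2 = 20
D: 5·0+1·7 = 7 | 1·1+6·1 = 7
gcd(5,1,1,6) = 1

Coefficients: [5, 1, 1, 6]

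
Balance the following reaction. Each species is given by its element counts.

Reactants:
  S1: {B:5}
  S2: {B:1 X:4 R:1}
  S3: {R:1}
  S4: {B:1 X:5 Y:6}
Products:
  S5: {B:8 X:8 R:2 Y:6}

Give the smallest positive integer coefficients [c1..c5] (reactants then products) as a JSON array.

B: 5·5+3·1+5·0+4·1 = 32 | 4·8 = 32
X: 5·0+3·4+5·0+4·5 = 32 | 4·8 = 32
R: 5·0+3·1+5·1+4·0 = 8 | 4·2 = 8
Y: 5·0+3·0+5·0+4·6 = 24 | 4·6 = 24
gcd(5,3,5,4,4) = 1

Coefficients: [5, 3, 5, 4, 4]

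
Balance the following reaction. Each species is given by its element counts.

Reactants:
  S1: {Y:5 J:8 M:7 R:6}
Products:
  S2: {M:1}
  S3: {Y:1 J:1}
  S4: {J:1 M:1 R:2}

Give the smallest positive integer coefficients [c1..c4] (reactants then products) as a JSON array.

Coefficients: [1, 4, 5, 3]

Y: 1·5 = 5 | 4·0+5·1+3·0 = 5
J: 1·8 = 8 | 4·0+5·1+3·1 = 8
M: 1·7 = 7 | 4·1+5·0+3·1 = 7
R: 1·6 = 6 | 4·0+5·0+3·2 = 6
gcd(1,4,5,3) = 1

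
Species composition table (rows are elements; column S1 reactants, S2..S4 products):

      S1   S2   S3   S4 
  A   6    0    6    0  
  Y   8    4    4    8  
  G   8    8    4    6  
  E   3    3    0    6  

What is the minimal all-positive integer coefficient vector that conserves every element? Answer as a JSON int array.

Coefficients: [5, 1, 5, 2]

A: 5·6 = 30 | 1·0+5·6+2·0 = 30
Y: 5·8 = 40 | 1·4+5·4+2·8 = 40
G: 5·8 = 40 | 1·8+5·4+2·6 = 40
E: 5·3 = 15 | 1·3+5·0+2·6 = 15
gcd(5,1,5,2) = 1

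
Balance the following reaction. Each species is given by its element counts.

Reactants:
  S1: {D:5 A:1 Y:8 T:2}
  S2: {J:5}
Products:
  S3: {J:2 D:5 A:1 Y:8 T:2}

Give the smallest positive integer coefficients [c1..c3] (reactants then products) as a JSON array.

Coefficients: [5, 2, 5]

J: 5·0+2·5 = 10 | 5·2 = 10
D: 5·5+2·0 = 25 | 5·5 = 25
A: 5·1+2·0 = 5 | 5·1 = 5
Y: 5·8+2·0 = 40 | 5·8 = 40
T: 5·2+2·0 = 10 | 5·2 = 10
gcd(5,2,5) = 1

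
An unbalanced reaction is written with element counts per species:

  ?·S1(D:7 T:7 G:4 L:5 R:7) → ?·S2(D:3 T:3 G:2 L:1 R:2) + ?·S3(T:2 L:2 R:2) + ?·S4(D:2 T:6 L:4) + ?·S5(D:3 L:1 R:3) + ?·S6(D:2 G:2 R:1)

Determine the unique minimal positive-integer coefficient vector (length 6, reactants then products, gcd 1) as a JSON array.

D: 4·7 = 28 | 4·3+5·0+1·2+2·3+4·2 = 28
T: 4·7 = 28 | 4·3+5·2+1·6+2·0+4·0 = 28
G: 4·4 = 16 | 4·2+5·0+1·0+2·0+4·2 = 16
L: 4·5 = 20 | 4·1+5·2+1·4+2·1+4·0 = 20
R: 4·7 = 28 | 4·2+5·2+1·0+2·3+4·1 = 28
gcd(4,4,5,1,2,4) = 1

Coefficients: [4, 4, 5, 1, 2, 4]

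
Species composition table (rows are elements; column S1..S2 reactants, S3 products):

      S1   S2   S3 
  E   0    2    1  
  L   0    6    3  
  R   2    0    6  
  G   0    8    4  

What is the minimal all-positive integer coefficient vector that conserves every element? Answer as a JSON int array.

Coefficients: [6, 1, 2]

E: 6·0+1·2 = 2 | 2·1 = 2
L: 6·0+1·6 = 6 | 2·3 = 6
R: 6·2+1·0 = 12 | 2·6 = 12
G: 6·0+1·8 = 8 | 2·4 = 8
gcd(6,1,2) = 1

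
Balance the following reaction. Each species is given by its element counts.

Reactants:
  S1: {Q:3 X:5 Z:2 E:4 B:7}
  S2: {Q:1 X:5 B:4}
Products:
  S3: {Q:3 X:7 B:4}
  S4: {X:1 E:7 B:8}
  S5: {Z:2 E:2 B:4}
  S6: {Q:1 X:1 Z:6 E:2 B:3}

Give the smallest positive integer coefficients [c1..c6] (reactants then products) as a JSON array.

Q: 5·3+4·1 = 19 | 6·3+2·0+2·0+1·1 = 19
X: 5·5+4·5 = 45 | 6·7+2·1+2·0+1·1 = 45
Z: 5·2+4·0 = 10 | 6·0+2·0+2·2+1·6 = 10
E: 5·4+4·0 = 20 | 6·0+2·7+2·2+1·2 = 20
B: 5·7+4·4 = 51 | 6·4+2·8+2·4+1·3 = 51
gcd(5,4,6,2,2,1) = 1

Coefficients: [5, 4, 6, 2, 2, 1]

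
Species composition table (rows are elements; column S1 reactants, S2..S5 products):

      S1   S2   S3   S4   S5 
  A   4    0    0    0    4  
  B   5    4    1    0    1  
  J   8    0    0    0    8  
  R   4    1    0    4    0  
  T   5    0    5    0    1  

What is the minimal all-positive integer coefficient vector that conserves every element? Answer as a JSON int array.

Coefficients: [5, 4, 4, 4, 5]

A: 5·4 = 20 | 4·0+4·0+4·0+5·4 = 20
B: 5·5 = 25 | 4·4+4·1+4·0+5·1 = 25
J: 5·8 = 40 | 4·0+4·0+4·0+5·8 = 40
R: 5·4 = 20 | 4·1+4·0+4·4+5·0 = 20
T: 5·5 = 25 | 4·0+4·5+4·0+5·1 = 25
gcd(5,4,4,4,5) = 1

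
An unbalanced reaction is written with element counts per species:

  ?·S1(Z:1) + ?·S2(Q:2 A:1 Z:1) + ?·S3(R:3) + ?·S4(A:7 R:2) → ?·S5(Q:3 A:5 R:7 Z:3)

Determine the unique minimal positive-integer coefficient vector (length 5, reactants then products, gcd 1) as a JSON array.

Coefficients: [3, 3, 4, 1, 2]

Q: 3·0+3·2+4·0+1·0 = 6 | 2·3 = 6
A: 3·0+3·1+4·0+1·7 = 10 | 2·5 = 10
R: 3·0+3·0+4·3+1·2 = 14 | 2·7 = 14
Z: 3·1+3·1+4·0+1·0 = 6 | 2·3 = 6
gcd(3,3,4,1,2) = 1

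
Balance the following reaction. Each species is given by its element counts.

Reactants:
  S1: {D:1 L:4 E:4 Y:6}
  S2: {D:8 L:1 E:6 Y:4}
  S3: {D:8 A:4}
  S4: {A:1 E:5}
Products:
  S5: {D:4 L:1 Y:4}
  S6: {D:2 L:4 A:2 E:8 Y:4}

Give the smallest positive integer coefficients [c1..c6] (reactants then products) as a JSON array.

D: 6·1+1·8+2·8+2·0 = 30 | 5·4+5·2 = 30
L: 6·4+1·1+2·0+2·0 = 25 | 5·1+5·4 = 25
A: 6·0+1·0+2·4+2·1 = 10 | 5·0+5·2 = 10
E: 6·4+1·6+2·0+2·5 = 40 | 5·0+5·8 = 40
Y: 6·6+1·4+2·0+2·0 = 40 | 5·4+5·4 = 40
gcd(6,1,2,2,5,5) = 1

Coefficients: [6, 1, 2, 2, 5, 5]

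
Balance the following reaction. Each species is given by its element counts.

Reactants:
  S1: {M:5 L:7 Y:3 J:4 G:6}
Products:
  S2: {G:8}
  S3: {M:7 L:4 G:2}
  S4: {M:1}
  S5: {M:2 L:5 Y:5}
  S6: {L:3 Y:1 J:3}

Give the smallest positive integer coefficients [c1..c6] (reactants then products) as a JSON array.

Coefficients: [3, 2, 1, 6, 1, 4]

M: 3·5 = 15 | 2·0+1·7+6·1+1·2+4·0 = 15
L: 3·7 = 21 | 2·0+1·4+6·0+1·5+4·3 = 21
Y: 3·3 = 9 | 2·0+1·0+6·0+1·5+4·1 = 9
J: 3·4 = 12 | 2·0+1·0+6·0+1·0+4·3 = 12
G: 3·6 = 18 | 2·8+1·2+6·0+1·0+4·0 = 18
gcd(3,2,1,6,1,4) = 1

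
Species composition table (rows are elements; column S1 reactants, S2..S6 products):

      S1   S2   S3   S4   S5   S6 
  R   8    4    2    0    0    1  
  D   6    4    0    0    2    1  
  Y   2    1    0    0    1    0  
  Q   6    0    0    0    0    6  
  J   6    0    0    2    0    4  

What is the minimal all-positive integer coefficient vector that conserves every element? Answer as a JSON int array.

R: 2·8 = 16 | 1·4+5·2+2·0+3·0+2·1 = 16
D: 2·6 = 12 | 1·4+5·0+2·0+3·2+2·1 = 12
Y: 2·2 = 4 | 1·1+5·0+2·0+3·1+2·0 = 4
Q: 2·6 = 12 | 1·0+5·0+2·0+3·0+2·6 = 12
J: 2·6 = 12 | 1·0+5·0+2·2+3·0+2·4 = 12
gcd(2,1,5,2,3,2) = 1

Coefficients: [2, 1, 5, 2, 3, 2]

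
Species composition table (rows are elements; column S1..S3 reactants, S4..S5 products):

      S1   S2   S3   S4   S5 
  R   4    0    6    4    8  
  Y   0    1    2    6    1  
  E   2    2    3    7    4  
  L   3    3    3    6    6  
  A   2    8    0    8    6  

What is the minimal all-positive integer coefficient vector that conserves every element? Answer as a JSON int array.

R: 3·4+5·0+6·6 = 48 | 2·4+5·8 = 48
Y: 3·0+5·1+6·2 = 17 | 2·6+5·1 = 17
E: 3·2+5·2+6·3 = 34 | 2·7+5·4 = 34
L: 3·3+5·3+6·3 = 42 | 2·6+5·6 = 42
A: 3·2+5·8+6·0 = 46 | 2·8+5·6 = 46
gcd(3,5,6,2,5) = 1

Coefficients: [3, 5, 6, 2, 5]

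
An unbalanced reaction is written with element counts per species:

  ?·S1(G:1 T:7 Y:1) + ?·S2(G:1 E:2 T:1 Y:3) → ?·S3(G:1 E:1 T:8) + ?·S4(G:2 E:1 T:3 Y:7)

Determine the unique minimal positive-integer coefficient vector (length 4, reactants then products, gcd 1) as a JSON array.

G: 5·1+3·1 = 8 | 4·1+2·2 = 8
E: 5·0+3·2 = 6 | 4·1+2·1 = 6
T: 5·7+3·1 = 38 | 4·8+2·3 = 38
Y: 5·1+3·3 = 14 | 4·0+2·7 = 14
gcd(5,3,4,2) = 1

Coefficients: [5, 3, 4, 2]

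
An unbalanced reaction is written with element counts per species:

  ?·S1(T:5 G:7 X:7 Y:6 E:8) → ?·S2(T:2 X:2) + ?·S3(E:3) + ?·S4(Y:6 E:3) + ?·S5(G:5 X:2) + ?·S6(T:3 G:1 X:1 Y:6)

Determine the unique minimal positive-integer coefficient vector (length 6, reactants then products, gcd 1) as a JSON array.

T: 3·5 = 15 | 6·2+6·0+2·0+4·0+1·3 = 15
G: 3·7 = 21 | 6·0+6·0+2·0+4·5+1·1 = 21
X: 3·7 = 21 | 6·2+6·0+2·0+4·2+1·1 = 21
Y: 3·6 = 18 | 6·0+6·0+2·6+4·0+1·6 = 18
E: 3·8 = 24 | 6·0+6·3+2·3+4·0+1·0 = 24
gcd(3,6,6,2,4,1) = 1

Coefficients: [3, 6, 6, 2, 4, 1]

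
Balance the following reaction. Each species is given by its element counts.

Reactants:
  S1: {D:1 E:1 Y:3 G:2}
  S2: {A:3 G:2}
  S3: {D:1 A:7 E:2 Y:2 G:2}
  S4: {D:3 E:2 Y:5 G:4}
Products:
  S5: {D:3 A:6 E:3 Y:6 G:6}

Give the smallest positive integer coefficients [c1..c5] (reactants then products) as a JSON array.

D: 3·1+3·0+3·1+3·3 = 15 | 5·3 = 15
A: 3·0+3·3+3·7+3·0 = 30 | 5·6 = 30
E: 3·1+3·0+3·2+3·2 = 15 | 5·3 = 15
Y: 3·3+3·0+3·2+3·5 = 30 | 5·6 = 30
G: 3·2+3·2+3·2+3·4 = 30 | 5·6 = 30
gcd(3,3,3,3,5) = 1

Coefficients: [3, 3, 3, 3, 5]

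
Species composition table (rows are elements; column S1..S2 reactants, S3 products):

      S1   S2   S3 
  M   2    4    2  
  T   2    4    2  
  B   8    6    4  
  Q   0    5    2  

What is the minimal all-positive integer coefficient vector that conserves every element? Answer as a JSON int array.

M: 1·2+2·4 = 10 | 5·2 = 10
T: 1·2+2·4 = 10 | 5·2 = 10
B: 1·8+2·6 = 20 | 5·4 = 20
Q: 1·0+2·5 = 10 | 5·2 = 10
gcd(1,2,5) = 1

Coefficients: [1, 2, 5]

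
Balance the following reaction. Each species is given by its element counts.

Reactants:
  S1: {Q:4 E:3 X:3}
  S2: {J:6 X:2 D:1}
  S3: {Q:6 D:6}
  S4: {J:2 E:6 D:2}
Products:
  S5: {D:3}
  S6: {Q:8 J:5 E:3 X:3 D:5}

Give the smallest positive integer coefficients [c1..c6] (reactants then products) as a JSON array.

Q: 2·4+3·0+4·6+1·0 = 32 | 3·0+4·8 = 32
J: 2·0+3·6+4·0+1·2 = 20 | 3·0+4·5 = 20
E: 2·3+3·0+4·0+1·6 = 12 | 3·0+4·3 = 12
X: 2·3+3·2+4·0+1·0 = 12 | 3·0+4·3 = 12
D: 2·0+3·1+4·6+1·2 = 29 | 3·3+4·5 = 29
gcd(2,3,4,1,3,4) = 1

Coefficients: [2, 3, 4, 1, 3, 4]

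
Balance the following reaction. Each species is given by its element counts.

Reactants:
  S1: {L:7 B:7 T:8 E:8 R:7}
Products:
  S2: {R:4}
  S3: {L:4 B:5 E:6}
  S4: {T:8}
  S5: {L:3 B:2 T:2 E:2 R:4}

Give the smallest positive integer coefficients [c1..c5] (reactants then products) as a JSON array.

L: 4·7 = 28 | 3·0+4·4+3·0+4·3 = 28
B: 4·7 = 28 | 3·0+4·5+3·0+4·2 = 28
T: 4·8 = 32 | 3·0+4·0+3·8+4·2 = 32
E: 4·8 = 32 | 3·0+4·6+3·0+4·2 = 32
R: 4·7 = 28 | 3·4+4·0+3·0+4·4 = 28
gcd(4,3,4,3,4) = 1

Coefficients: [4, 3, 4, 3, 4]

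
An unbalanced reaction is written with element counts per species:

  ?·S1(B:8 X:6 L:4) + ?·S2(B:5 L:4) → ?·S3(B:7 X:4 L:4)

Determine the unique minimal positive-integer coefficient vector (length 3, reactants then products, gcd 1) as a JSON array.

B: 2·8+1·5 = 21 | 3·7 = 21
X: 2·6+1·0 = 12 | 3·4 = 12
L: 2·4+1·4 = 12 | 3·4 = 12
gcd(2,1,3) = 1

Coefficients: [2, 1, 3]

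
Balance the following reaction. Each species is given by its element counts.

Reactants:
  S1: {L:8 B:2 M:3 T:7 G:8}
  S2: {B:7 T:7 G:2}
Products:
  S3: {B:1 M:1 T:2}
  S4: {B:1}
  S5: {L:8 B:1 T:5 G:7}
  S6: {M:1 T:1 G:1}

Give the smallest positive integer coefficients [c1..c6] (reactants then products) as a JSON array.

Coefficients: [3, 1, 4, 6, 3, 5]

L: 3·8+1·0 = 24 | 4·0+6·0+3·8+5·0 = 24
B: 3·2+1·7 = 13 | 4·1+6·1+3·1+5·0 = 13
M: 3·3+1·0 = 9 | 4·1+6·0+3·0+5·1 = 9
T: 3·7+1·7 = 28 | 4·2+6·0+3·5+5·1 = 28
G: 3·8+1·2 = 26 | 4·0+6·0+3·7+5·1 = 26
gcd(3,1,4,6,3,5) = 1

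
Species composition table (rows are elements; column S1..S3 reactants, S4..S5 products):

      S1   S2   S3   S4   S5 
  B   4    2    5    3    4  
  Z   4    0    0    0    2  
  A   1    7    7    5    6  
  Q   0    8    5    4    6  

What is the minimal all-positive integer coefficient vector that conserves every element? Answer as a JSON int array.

Coefficients: [3, 5, 4, 6, 6]

B: 3·4+5·2+4·5 = 42 | 6·3+6·4 = 42
Z: 3·4+5·0+4·0 = 12 | 6·0+6·2 = 12
A: 3·1+5·7+4·7 = 66 | 6·5+6·6 = 66
Q: 3·0+5·8+4·5 = 60 | 6·4+6·6 = 60
gcd(3,5,4,6,6) = 1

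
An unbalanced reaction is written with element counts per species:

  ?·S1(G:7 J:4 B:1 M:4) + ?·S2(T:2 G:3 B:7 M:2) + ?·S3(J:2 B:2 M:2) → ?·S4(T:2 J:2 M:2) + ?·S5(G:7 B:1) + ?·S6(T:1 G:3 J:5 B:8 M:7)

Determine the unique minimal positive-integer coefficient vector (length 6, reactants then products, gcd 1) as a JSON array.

T: 5·0+4·2+2·0 = 8 | 2·2+5·0+4·1 = 8
G: 5·7+4·3+2·0 = 47 | 2·0+5·7+4·3 = 47
J: 5·4+4·0+2·2 = 24 | 2·2+5·0+4·5 = 24
B: 5·1+4·7+2·2 = 37 | 2·0+5·1+4·8 = 37
M: 5·4+4·2+2·2 = 32 | 2·2+5·0+4·7 = 32
gcd(5,4,2,2,5,4) = 1

Coefficients: [5, 4, 2, 2, 5, 4]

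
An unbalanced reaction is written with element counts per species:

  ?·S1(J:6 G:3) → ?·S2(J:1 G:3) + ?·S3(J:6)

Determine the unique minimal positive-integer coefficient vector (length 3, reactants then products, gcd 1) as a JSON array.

Coefficients: [6, 6, 5]

J: 6·6 = 36 | 6·1+5·6 = 36
G: 6·3 = 18 | 6·3+5·0 = 18
gcd(6,6,5) = 1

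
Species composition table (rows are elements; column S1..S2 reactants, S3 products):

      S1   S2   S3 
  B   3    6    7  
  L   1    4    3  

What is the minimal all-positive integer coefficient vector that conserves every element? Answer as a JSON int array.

B: 5·3+1·6 = 21 | 3·7 = 21
L: 5·1+1·4 = 9 | 3·3 = 9
gcd(5,1,3) = 1

Coefficients: [5, 1, 3]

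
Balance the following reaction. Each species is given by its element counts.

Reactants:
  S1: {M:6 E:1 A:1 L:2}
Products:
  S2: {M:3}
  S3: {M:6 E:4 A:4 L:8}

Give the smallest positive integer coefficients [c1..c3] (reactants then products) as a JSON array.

M: 4·6 = 24 | 6·3+1·6 = 24
E: 4·1 = 4 | 6·0+1·4 = 4
A: 4·1 = 4 | 6·0+1·4 = 4
L: 4·2 = 8 | 6·0+1·8 = 8
gcd(4,6,1) = 1

Coefficients: [4, 6, 1]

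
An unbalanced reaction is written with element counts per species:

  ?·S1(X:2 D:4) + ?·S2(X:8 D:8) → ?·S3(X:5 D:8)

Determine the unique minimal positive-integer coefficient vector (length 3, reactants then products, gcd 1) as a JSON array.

Coefficients: [6, 1, 4]

X: 6·2+1·8 = 20 | 4·5 = 20
D: 6·4+1·8 = 32 | 4·8 = 32
gcd(6,1,4) = 1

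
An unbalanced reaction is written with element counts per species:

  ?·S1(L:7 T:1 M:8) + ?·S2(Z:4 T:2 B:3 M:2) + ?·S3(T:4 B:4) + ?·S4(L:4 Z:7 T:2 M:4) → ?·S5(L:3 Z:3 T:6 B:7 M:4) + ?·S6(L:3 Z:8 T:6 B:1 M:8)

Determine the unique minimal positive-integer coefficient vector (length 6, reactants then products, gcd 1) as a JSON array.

Coefficients: [2, 4, 6, 1, 5, 1]

L: 2·7+4·0+6·0+1·4 = 18 | 5·3+1·3 = 18
Z: 2·0+4·4+6·0+1·7 = 23 | 5·3+1·8 = 23
T: 2·1+4·2+6·4+1·2 = 36 | 5·6+1·6 = 36
B: 2·0+4·3+6·4+1·0 = 36 | 5·7+1·1 = 36
M: 2·8+4·2+6·0+1·4 = 28 | 5·4+1·8 = 28
gcd(2,4,6,1,5,1) = 1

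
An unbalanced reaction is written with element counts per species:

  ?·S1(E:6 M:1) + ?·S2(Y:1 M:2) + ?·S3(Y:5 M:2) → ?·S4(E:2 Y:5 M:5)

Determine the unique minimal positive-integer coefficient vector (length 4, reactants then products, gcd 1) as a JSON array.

E: 1·6+5·0+2·0 = 6 | 3·2 = 6
Y: 1·0+5·1+2·5 = 15 | 3·5 = 15
M: 1·1+5·2+2·2 = 15 | 3·5 = 15
gcd(1,5,2,3) = 1

Coefficients: [1, 5, 2, 3]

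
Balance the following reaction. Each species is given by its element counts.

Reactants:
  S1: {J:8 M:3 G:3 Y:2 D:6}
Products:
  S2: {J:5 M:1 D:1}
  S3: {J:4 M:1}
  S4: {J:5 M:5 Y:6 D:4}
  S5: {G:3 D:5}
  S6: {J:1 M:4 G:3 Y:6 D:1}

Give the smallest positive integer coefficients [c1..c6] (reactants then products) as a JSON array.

Coefficients: [6, 6, 3, 1, 5, 1]

J: 6·8 = 48 | 6·5+3·4+1·5+5·0+1·1 = 48
M: 6·3 = 18 | 6·1+3·1+1·5+5·0+1·4 = 18
G: 6·3 = 18 | 6·0+3·0+1·0+5·3+1·3 = 18
Y: 6·2 = 12 | 6·0+3·0+1·6+5·0+1·6 = 12
D: 6·6 = 36 | 6·1+3·0+1·4+5·5+1·1 = 36
gcd(6,6,3,1,5,1) = 1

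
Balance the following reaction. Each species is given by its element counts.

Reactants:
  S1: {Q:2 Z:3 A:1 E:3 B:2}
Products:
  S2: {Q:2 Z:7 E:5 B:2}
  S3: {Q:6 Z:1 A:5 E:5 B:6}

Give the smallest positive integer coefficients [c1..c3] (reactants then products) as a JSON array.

Coefficients: [5, 2, 1]

Q: 5·2 = 10 | 2·2+1·6 = 10
Z: 5·3 = 15 | 2·7+1·1 = 15
A: 5·1 = 5 | 2·0+1·5 = 5
E: 5·3 = 15 | 2·5+1·5 = 15
B: 5·2 = 10 | 2·2+1·6 = 10
gcd(5,2,1) = 1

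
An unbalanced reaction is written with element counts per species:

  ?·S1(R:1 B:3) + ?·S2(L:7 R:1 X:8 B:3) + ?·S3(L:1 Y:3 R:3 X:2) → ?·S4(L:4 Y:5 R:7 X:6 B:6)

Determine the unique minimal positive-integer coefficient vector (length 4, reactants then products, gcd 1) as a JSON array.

L: 5·0+1·7+5·1 = 12 | 3·4 = 12
Y: 5·0+1·0+5·3 = 15 | 3·5 = 15
R: 5·1+1·1+5·3 = 21 | 3·7 = 21
X: 5·0+1·8+5·2 = 18 | 3·6 = 18
B: 5·3+1·3+5·0 = 18 | 3·6 = 18
gcd(5,1,5,3) = 1

Coefficients: [5, 1, 5, 3]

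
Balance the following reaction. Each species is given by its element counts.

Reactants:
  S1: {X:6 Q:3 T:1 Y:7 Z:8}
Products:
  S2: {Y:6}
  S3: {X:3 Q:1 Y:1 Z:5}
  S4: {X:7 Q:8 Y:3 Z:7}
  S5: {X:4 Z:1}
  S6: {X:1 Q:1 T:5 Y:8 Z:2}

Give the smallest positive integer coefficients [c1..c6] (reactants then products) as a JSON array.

Coefficients: [5, 3, 6, 1, 1, 1]

X: 5·6 = 30 | 3·0+6·3+1·7+1·4+1·1 = 30
Q: 5·3 = 15 | 3·0+6·1+1·8+1·0+1·1 = 15
T: 5·1 = 5 | 3·0+6·0+1·0+1·0+1·5 = 5
Y: 5·7 = 35 | 3·6+6·1+1·3+1·0+1·8 = 35
Z: 5·8 = 40 | 3·0+6·5+1·7+1·1+1·2 = 40
gcd(5,3,6,1,1,1) = 1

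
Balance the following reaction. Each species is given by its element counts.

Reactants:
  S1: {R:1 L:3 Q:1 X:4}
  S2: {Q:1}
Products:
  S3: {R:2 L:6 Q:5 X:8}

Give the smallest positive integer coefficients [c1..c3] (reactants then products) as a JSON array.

R: 2·1+3·0 = 2 | 1·2 = 2
L: 2·3+3·0 = 6 | 1·6 = 6
Q: 2·1+3·1 = 5 | 1·5 = 5
X: 2·4+3·0 = 8 | 1·8 = 8
gcd(2,3,1) = 1

Coefficients: [2, 3, 1]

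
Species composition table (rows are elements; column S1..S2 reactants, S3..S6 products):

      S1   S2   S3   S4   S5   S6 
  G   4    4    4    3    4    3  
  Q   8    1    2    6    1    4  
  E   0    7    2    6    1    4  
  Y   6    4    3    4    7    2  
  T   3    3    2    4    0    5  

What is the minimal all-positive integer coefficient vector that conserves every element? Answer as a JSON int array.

Coefficients: [3, 4, 2, 3, 2, 1]

G: 3·4+4·4 = 28 | 2·4+3·3+2·4+1·3 = 28
Q: 3·8+4·1 = 28 | 2·2+3·6+2·1+1·4 = 28
E: 3·0+4·7 = 28 | 2·2+3·6+2·1+1·4 = 28
Y: 3·6+4·4 = 34 | 2·3+3·4+2·7+1·2 = 34
T: 3·3+4·3 = 21 | 2·2+3·4+2·0+1·5 = 21
gcd(3,4,2,3,2,1) = 1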